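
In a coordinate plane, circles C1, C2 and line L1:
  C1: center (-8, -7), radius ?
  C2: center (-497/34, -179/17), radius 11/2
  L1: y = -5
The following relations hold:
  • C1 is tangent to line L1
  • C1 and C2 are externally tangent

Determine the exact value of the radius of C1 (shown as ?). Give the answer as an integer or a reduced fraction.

1. [C1‖L1]  r_C1² − 4 = 0  ⇒  r_C1 = 2 (r>0 drops 1)
2. [ext C1·C2]  r_C1² + 11r_C1 − 26 = 0  ⇒  r_C1 = 2 (r>0 drops 1)

2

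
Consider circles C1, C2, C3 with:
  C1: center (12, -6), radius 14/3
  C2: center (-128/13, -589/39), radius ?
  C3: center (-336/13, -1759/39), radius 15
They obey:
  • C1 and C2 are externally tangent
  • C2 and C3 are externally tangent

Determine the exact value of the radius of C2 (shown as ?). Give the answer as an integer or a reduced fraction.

1. [ext C1·C2]  r_C2² + (28/3)r_C2 − 1615/3 = 0  ⇒  r_C2 = 19 (r>0 drops 1)
2. [ext C2·C3]  r_C2² + 30r_C2 − 931 = 0  ⇒  r_C2 = 19 (r>0 drops 1)

19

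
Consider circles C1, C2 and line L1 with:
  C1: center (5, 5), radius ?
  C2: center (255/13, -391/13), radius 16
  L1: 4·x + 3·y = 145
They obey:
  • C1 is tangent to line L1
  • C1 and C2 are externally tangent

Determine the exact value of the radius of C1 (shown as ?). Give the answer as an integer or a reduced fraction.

1. [C1‖L1]  r_C1² − 484 = 0  ⇒  r_C1 = 22 (r>0 drops 1)
2. [ext C1·C2]  r_C1² + 32r_C1 − 1188 = 0  ⇒  r_C1 = 22 (r>0 drops 1)

22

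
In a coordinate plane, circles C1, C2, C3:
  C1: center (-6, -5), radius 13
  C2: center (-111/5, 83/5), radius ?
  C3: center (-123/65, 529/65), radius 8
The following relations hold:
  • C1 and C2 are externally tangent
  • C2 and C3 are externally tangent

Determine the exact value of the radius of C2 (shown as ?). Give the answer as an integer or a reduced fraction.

14

1. [ext C1·C2]  r_C2² + 26r_C2 − 560 = 0  ⇒  r_C2 = 14 (r>0 drops 1)
2. [ext C2·C3]  r_C2² + 16r_C2 − 420 = 0  ⇒  r_C2 = 14 (r>0 drops 1)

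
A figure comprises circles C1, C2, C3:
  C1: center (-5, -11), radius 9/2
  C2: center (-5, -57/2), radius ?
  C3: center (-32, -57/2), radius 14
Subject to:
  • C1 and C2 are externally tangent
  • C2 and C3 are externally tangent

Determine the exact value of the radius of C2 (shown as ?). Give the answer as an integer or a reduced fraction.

13

1. [ext C1·C2]  r_C2² + 9r_C2 − 286 = 0  ⇒  r_C2 = 13 (r>0 drops 1)
2. [ext C2·C3]  r_C2² + 28r_C2 − 533 = 0  ⇒  r_C2 = 13 (r>0 drops 1)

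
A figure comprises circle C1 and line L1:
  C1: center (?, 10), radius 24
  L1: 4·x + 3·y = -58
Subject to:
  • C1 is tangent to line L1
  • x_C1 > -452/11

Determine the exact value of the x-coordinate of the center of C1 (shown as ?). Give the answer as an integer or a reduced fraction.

1. [C1‖L1]  x_C1² + 44x_C1 − 416 = 0  ⇒  x_C1 = -52 or 8
2. given x_C1 > -452/11: keep 8

8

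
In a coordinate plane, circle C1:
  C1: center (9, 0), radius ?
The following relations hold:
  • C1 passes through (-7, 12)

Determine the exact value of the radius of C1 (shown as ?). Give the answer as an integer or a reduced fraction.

1. [C1∋P]  r_C1² − 400 = 0  ⇒  r_C1 = 20 (r>0 drops 1)

20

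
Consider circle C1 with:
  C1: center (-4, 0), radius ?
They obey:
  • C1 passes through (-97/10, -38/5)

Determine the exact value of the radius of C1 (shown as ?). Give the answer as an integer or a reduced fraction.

1. [C1∋P]  r_C1² − 361/4 = 0  ⇒  r_C1 = 19/2 (r>0 drops 1)

19/2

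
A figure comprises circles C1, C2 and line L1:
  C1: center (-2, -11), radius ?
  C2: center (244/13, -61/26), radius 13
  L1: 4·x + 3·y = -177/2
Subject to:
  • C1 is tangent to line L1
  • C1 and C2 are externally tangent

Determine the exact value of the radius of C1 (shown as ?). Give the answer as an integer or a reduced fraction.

19/2

1. [C1‖L1]  r_C1² − 361/4 = 0  ⇒  r_C1 = 19/2 (r>0 drops 1)
2. [ext C1·C2]  r_C1² + 26r_C1 − 1349/4 = 0  ⇒  r_C1 = 19/2 (r>0 drops 1)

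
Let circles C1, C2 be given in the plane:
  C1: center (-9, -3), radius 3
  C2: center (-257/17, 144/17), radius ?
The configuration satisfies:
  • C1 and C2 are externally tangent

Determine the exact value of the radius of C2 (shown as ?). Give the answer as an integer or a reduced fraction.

1. [ext C1·C2]  r_C2² + 6r_C2 − 160 = 0  ⇒  r_C2 = 10 (r>0 drops 1)

10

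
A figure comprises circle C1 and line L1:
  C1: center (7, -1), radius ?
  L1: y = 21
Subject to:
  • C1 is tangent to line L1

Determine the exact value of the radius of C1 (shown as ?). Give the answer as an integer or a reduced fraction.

22

1. [C1‖L1]  r_C1² − 484 = 0  ⇒  r_C1 = 22 (r>0 drops 1)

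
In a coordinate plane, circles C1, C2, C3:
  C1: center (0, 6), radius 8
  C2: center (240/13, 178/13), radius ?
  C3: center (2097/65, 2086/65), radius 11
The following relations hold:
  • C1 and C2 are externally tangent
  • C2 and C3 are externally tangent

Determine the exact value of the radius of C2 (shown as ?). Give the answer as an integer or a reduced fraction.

12

1. [ext C1·C2]  r_C2² + 16r_C2 − 336 = 0  ⇒  r_C2 = 12 (r>0 drops 1)
2. [ext C2·C3]  r_C2² + 22r_C2 − 408 = 0  ⇒  r_C2 = 12 (r>0 drops 1)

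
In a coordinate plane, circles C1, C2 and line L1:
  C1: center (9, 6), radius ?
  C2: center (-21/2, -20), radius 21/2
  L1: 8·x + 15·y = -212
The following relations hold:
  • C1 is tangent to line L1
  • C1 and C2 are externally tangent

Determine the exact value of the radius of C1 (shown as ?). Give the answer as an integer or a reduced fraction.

22

1. [C1‖L1]  r_C1² − 484 = 0  ⇒  r_C1 = 22 (r>0 drops 1)
2. [ext C1·C2]  r_C1² + 21r_C1 − 946 = 0  ⇒  r_C1 = 22 (r>0 drops 1)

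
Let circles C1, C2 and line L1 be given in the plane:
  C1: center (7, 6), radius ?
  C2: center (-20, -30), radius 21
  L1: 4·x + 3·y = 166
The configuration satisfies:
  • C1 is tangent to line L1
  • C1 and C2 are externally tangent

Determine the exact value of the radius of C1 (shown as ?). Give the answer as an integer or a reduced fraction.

24

1. [C1‖L1]  r_C1² − 576 = 0  ⇒  r_C1 = 24 (r>0 drops 1)
2. [ext C1·C2]  r_C1² + 42r_C1 − 1584 = 0  ⇒  r_C1 = 24 (r>0 drops 1)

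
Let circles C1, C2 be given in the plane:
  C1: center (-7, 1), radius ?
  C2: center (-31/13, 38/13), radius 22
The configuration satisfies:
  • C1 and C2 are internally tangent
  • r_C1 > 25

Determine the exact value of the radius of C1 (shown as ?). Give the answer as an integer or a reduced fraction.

1. [int C1,C2]  r_C1² − 44r_C1 + 459 = 0  ⇒  r_C1 = 17 or 27
2. given r_C1 > 25: keep 27

27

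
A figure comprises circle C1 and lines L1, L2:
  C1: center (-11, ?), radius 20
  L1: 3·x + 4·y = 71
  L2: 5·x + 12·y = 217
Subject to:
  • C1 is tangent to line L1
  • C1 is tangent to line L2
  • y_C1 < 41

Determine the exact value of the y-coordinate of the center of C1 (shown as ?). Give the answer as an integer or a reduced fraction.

1. [C1‖L1]  y_C1² − 52y_C1 + 51 = 0  ⇒  y_C1 = 1 or 51
2. [C1‖L2]  y_C1² − (136/3)y_C1 + 133/3 = 0  ⇒  y_C1 = 1 or 133/3

1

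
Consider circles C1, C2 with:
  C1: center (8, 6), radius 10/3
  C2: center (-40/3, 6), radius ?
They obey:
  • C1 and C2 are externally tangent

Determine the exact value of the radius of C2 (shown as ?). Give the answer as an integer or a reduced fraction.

18

1. [ext C1·C2]  r_C2² + (20/3)r_C2 − 444 = 0  ⇒  r_C2 = 18 (r>0 drops 1)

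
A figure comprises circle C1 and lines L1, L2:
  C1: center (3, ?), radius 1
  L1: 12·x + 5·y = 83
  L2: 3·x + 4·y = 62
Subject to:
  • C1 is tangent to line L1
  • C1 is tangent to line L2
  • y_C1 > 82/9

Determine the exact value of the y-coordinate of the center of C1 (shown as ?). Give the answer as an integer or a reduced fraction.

1. [C1‖L1]  y_C1² − (94/5)y_C1 + 408/5 = 0  ⇒  y_C1 = 34/5 or 12
2. [C1‖L2]  y_C1² − (53/2)y_C1 + 174 = 0  ⇒  y_C1 = 12 or 29/2

12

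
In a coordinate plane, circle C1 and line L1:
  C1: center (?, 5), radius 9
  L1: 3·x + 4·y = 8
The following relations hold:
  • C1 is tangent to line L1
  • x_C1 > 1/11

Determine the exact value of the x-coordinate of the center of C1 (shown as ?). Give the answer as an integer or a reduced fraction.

1. [C1‖L1]  x_C1² + 8x_C1 − 209 = 0  ⇒  x_C1 = -19 or 11
2. given x_C1 > 1/11: keep 11

11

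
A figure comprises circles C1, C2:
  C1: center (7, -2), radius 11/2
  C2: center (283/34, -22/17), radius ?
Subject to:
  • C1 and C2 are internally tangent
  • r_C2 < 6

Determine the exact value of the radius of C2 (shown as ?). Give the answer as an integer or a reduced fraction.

4

1. [int C1,C2]  r_C2² − 11r_C2 + 28 = 0  ⇒  r_C2 = 4 or 7
2. given r_C2 < 6: keep 4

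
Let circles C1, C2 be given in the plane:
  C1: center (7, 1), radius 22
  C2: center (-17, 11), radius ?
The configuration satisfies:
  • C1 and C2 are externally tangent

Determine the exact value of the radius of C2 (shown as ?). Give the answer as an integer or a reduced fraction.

1. [ext C1·C2]  r_C2² + 44r_C2 − 192 = 0  ⇒  r_C2 = 4 (r>0 drops 1)

4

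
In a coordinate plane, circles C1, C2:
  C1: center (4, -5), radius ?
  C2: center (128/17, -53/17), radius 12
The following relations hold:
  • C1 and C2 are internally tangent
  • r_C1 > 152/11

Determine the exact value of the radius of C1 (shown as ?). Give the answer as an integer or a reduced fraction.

16

1. [int C1,C2]  r_C1² − 24r_C1 + 128 = 0  ⇒  r_C1 = 8 or 16
2. given r_C1 > 152/11: keep 16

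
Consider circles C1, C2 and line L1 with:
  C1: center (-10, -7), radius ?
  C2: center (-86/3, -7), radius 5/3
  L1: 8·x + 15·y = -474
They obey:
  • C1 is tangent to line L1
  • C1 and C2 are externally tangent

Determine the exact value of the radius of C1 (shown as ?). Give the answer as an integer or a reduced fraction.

17

1. [C1‖L1]  r_C1² − 289 = 0  ⇒  r_C1 = 17 (r>0 drops 1)
2. [ext C1·C2]  r_C1² + (10/3)r_C1 − 1037/3 = 0  ⇒  r_C1 = 17 (r>0 drops 1)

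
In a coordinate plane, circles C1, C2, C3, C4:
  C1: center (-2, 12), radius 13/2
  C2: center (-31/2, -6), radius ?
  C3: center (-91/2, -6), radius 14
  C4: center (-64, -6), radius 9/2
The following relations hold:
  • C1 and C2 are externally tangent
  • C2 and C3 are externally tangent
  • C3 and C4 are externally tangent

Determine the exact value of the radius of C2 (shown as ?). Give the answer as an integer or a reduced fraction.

1. [ext C1·C2]  r_C2² + 13r_C2 − 464 = 0  ⇒  r_C2 = 16 (r>0 drops 1)
2. [ext C2·C3]  r_C2² + 28r_C2 − 704 = 0  ⇒  r_C2 = 16 (r>0 drops 1)

16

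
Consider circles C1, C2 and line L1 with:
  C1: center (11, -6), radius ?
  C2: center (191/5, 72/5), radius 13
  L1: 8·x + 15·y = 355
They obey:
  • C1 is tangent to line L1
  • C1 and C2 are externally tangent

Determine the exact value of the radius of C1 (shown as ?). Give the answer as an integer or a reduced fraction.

21

1. [C1‖L1]  r_C1² − 441 = 0  ⇒  r_C1 = 21 (r>0 drops 1)
2. [ext C1·C2]  r_C1² + 26r_C1 − 987 = 0  ⇒  r_C1 = 21 (r>0 drops 1)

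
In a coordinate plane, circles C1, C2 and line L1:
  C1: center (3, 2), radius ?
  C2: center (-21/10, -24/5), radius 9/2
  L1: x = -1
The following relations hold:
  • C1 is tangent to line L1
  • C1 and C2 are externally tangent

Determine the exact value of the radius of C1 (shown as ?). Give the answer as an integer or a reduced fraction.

1. [C1‖L1]  r_C1² − 16 = 0  ⇒  r_C1 = 4 (r>0 drops 1)
2. [ext C1·C2]  r_C1² + 9r_C1 − 52 = 0  ⇒  r_C1 = 4 (r>0 drops 1)

4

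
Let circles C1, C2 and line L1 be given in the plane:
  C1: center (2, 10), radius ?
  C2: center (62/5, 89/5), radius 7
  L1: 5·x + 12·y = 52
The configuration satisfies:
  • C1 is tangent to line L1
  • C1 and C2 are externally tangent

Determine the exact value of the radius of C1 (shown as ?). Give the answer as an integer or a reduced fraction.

1. [C1‖L1]  r_C1² − 36 = 0  ⇒  r_C1 = 6 (r>0 drops 1)
2. [ext C1·C2]  r_C1² + 14r_C1 − 120 = 0  ⇒  r_C1 = 6 (r>0 drops 1)

6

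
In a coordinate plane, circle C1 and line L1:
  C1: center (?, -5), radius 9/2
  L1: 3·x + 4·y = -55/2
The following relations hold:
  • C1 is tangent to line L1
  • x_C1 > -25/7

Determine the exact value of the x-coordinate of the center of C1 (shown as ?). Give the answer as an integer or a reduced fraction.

5

1. [C1‖L1]  x_C1² + 5x_C1 − 50 = 0  ⇒  x_C1 = -10 or 5
2. given x_C1 > -25/7: keep 5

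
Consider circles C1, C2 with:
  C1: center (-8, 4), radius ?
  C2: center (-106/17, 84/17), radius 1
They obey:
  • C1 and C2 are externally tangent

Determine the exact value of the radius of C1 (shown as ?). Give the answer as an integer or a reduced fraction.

1

1. [ext C1·C2]  r_C1² + 2r_C1 − 3 = 0  ⇒  r_C1 = 1 (r>0 drops 1)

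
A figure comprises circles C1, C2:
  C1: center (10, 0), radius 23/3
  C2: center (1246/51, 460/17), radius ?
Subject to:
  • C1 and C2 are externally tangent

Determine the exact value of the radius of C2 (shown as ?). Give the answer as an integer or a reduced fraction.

23

1. [ext C1·C2]  r_C2² + (46/3)r_C2 − 2645/3 = 0  ⇒  r_C2 = 23 (r>0 drops 1)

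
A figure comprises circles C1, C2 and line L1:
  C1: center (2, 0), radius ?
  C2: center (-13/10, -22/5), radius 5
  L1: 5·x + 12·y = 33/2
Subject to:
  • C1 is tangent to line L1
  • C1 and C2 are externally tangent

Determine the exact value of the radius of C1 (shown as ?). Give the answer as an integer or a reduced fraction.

1/2

1. [C1‖L1]  r_C1² − 1/4 = 0  ⇒  r_C1 = 1/2 (r>0 drops 1)
2. [ext C1·C2]  r_C1² + 10r_C1 − 21/4 = 0  ⇒  r_C1 = 1/2 (r>0 drops 1)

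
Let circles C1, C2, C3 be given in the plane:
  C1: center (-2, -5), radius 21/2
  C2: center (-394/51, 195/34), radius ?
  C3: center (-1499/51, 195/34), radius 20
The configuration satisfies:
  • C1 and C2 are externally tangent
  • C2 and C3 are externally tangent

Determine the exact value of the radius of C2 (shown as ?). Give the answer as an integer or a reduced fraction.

5/3

1. [ext C1·C2]  r_C2² + 21r_C2 − 340/9 = 0  ⇒  r_C2 = 5/3 (r>0 drops 1)
2. [ext C2·C3]  r_C2² + 40r_C2 − 625/9 = 0  ⇒  r_C2 = 5/3 (r>0 drops 1)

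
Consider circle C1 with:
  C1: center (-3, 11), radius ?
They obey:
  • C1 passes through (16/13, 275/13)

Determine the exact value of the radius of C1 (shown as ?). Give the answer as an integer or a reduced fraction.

1. [C1∋P]  r_C1² − 121 = 0  ⇒  r_C1 = 11 (r>0 drops 1)

11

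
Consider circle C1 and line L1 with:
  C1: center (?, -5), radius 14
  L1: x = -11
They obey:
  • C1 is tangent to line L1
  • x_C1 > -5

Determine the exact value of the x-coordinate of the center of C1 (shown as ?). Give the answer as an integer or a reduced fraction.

1. [C1‖L1]  x_C1² + 22x_C1 − 75 = 0  ⇒  x_C1 = -25 or 3
2. given x_C1 > -5: keep 3

3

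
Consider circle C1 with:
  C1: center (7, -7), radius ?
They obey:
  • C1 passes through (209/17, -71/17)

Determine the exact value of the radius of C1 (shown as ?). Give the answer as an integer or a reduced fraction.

1. [C1∋P]  r_C1² − 36 = 0  ⇒  r_C1 = 6 (r>0 drops 1)

6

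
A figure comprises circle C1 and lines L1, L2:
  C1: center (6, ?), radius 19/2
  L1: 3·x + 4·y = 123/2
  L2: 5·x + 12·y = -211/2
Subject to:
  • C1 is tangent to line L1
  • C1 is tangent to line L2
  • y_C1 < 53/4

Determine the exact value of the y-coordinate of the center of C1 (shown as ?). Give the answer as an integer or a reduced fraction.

1. [C1‖L1]  y_C1² − (87/4)y_C1 − 91/4 = 0  ⇒  y_C1 = -1 or 91/4
2. [C1‖L2]  y_C1² + (271/12)y_C1 + 259/12 = 0  ⇒  y_C1 = -259/12 or -1

-1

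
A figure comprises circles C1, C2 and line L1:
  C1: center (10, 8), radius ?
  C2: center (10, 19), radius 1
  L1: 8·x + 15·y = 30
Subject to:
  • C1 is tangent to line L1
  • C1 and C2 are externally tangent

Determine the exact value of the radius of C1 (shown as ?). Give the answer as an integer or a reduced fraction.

1. [C1‖L1]  r_C1² − 100 = 0  ⇒  r_C1 = 10 (r>0 drops 1)
2. [ext C1·C2]  r_C1² + 2r_C1 − 120 = 0  ⇒  r_C1 = 10 (r>0 drops 1)

10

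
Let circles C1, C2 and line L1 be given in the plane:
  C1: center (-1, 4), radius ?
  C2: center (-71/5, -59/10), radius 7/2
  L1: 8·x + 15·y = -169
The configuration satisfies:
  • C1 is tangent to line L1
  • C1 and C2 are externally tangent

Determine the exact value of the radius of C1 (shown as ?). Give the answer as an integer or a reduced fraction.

13

1. [C1‖L1]  r_C1² − 169 = 0  ⇒  r_C1 = 13 (r>0 drops 1)
2. [ext C1·C2]  r_C1² + 7r_C1 − 260 = 0  ⇒  r_C1 = 13 (r>0 drops 1)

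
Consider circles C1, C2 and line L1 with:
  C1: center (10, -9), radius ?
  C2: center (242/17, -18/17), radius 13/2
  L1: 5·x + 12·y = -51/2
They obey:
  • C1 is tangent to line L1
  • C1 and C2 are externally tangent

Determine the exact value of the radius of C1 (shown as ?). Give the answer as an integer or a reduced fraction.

1. [C1‖L1]  r_C1² − 25/4 = 0  ⇒  r_C1 = 5/2 (r>0 drops 1)
2. [ext C1·C2]  r_C1² + 13r_C1 − 155/4 = 0  ⇒  r_C1 = 5/2 (r>0 drops 1)

5/2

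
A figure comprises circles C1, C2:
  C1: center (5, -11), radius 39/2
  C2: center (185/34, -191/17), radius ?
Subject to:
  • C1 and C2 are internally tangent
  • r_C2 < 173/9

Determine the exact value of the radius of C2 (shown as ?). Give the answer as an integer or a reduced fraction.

1. [int C1,C2]  r_C2² − 39r_C2 + 380 = 0  ⇒  r_C2 = 19 or 20
2. given r_C2 < 173/9: keep 19

19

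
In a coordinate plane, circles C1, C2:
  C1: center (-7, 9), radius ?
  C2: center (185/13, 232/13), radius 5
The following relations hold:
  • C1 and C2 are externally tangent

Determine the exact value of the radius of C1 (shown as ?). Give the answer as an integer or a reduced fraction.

1. [ext C1·C2]  r_C1² + 10r_C1 − 504 = 0  ⇒  r_C1 = 18 (r>0 drops 1)

18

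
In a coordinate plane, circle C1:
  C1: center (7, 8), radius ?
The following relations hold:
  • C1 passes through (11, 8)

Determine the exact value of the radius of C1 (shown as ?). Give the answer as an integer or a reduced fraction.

4

1. [C1∋P]  r_C1² − 16 = 0  ⇒  r_C1 = 4 (r>0 drops 1)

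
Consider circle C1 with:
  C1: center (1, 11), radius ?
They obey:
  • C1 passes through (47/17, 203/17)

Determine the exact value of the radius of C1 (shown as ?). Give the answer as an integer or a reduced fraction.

1. [C1∋P]  r_C1² − 4 = 0  ⇒  r_C1 = 2 (r>0 drops 1)

2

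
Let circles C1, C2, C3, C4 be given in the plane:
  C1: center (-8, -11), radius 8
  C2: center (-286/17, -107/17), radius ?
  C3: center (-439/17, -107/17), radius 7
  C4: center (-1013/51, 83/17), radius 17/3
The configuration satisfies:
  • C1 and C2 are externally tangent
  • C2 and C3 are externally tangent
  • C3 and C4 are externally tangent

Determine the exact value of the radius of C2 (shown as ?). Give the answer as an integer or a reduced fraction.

1. [ext C1·C2]  r_C2² + 16r_C2 − 36 = 0  ⇒  r_C2 = 2 (r>0 drops 1)
2. [ext C2·C3]  r_C2² + 14r_C2 − 32 = 0  ⇒  r_C2 = 2 (r>0 drops 1)

2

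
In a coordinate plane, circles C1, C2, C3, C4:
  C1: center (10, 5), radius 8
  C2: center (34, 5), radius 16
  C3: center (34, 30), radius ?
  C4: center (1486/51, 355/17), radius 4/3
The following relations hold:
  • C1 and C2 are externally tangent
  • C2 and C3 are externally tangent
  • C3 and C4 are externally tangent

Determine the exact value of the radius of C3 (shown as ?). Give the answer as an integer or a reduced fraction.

1. [ext C2·C3]  r_C3² + 32r_C3 − 369 = 0  ⇒  r_C3 = 9 (r>0 drops 1)
2. [ext C3·C4]  r_C3² + (8/3)r_C3 − 105 = 0  ⇒  r_C3 = 9 (r>0 drops 1)

9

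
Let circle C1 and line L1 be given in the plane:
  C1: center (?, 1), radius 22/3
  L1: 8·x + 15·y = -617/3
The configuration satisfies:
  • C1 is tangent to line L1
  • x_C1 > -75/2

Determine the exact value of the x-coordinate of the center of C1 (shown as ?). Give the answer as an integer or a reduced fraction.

-12

1. [C1‖L1]  x_C1² + (331/6)x_C1 + 518 = 0  ⇒  x_C1 = -259/6 or -12
2. given x_C1 > -75/2: keep -12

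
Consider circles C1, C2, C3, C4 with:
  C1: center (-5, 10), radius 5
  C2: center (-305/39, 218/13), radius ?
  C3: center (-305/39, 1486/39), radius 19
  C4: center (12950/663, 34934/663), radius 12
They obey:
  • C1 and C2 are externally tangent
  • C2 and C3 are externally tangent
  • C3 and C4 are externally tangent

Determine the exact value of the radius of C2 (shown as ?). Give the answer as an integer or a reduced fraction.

7/3

1. [ext C1·C2]  r_C2² + 10r_C2 − 259/9 = 0  ⇒  r_C2 = 7/3 (r>0 drops 1)
2. [ext C2·C3]  r_C2² + 38r_C2 − 847/9 = 0  ⇒  r_C2 = 7/3 (r>0 drops 1)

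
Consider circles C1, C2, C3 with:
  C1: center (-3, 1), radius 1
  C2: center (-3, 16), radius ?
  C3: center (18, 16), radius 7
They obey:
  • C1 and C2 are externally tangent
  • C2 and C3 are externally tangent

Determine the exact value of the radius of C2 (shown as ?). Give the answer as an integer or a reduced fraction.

1. [ext C1·C2]  r_C2² + 2r_C2 − 224 = 0  ⇒  r_C2 = 14 (r>0 drops 1)
2. [ext C2·C3]  r_C2² + 14r_C2 − 392 = 0  ⇒  r_C2 = 14 (r>0 drops 1)

14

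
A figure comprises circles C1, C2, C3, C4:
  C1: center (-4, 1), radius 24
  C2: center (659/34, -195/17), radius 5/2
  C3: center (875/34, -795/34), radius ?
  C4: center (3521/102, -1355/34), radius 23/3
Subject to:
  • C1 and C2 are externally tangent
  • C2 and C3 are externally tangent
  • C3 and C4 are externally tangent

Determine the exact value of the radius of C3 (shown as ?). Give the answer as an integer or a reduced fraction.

1. [ext C2·C3]  r_C3² + 5r_C3 − 176 = 0  ⇒  r_C3 = 11 (r>0 drops 1)
2. [ext C3·C4]  r_C3² + (46/3)r_C3 − 869/3 = 0  ⇒  r_C3 = 11 (r>0 drops 1)

11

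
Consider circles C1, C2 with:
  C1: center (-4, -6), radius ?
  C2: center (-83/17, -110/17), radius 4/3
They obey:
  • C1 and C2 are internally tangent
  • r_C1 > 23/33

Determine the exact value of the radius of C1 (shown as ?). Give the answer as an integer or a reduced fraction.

1. [int C1,C2]  r_C1² − (8/3)r_C1 + 7/9 = 0  ⇒  r_C1 = 1/3 or 7/3
2. given r_C1 > 23/33: keep 7/3

7/3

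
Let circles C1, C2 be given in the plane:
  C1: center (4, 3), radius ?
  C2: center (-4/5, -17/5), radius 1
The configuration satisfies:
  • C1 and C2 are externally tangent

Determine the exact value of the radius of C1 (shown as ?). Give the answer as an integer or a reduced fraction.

7

1. [ext C1·C2]  r_C1² + 2r_C1 − 63 = 0  ⇒  r_C1 = 7 (r>0 drops 1)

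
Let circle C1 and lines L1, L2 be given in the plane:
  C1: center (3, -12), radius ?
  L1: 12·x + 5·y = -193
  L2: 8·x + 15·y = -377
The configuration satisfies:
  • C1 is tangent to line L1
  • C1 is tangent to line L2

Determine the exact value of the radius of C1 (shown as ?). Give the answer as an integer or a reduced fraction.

13

1. [C1‖L1]  r_C1² − 169 = 0  ⇒  r_C1 = 13 (r>0 drops 1)
2. [C1‖L2]  r_C1² − 169 = 0  ⇒  r_C1 = 13 (r>0 drops 1)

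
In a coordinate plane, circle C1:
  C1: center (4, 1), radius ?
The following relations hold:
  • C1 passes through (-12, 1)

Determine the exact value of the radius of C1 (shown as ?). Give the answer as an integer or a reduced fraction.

16

1. [C1∋P]  r_C1² − 256 = 0  ⇒  r_C1 = 16 (r>0 drops 1)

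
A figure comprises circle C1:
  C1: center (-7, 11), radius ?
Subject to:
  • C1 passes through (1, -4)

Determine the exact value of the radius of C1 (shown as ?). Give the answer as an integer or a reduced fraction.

1. [C1∋P]  r_C1² − 289 = 0  ⇒  r_C1 = 17 (r>0 drops 1)

17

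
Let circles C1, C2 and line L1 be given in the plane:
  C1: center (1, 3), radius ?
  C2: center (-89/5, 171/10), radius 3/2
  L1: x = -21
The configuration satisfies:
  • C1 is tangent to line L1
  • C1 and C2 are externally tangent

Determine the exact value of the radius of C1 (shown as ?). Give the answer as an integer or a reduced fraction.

1. [C1‖L1]  r_C1² − 484 = 0  ⇒  r_C1 = 22 (r>0 drops 1)
2. [ext C1·C2]  r_C1² + 3r_C1 − 550 = 0  ⇒  r_C1 = 22 (r>0 drops 1)

22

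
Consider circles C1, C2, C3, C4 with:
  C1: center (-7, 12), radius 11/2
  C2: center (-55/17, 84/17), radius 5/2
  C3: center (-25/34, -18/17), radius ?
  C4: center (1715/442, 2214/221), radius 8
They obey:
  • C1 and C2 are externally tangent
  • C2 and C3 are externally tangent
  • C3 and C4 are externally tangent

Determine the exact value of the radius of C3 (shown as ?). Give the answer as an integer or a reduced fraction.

1. [ext C2·C3]  r_C3² + 5r_C3 − 36 = 0  ⇒  r_C3 = 4 (r>0 drops 1)
2. [ext C3·C4]  r_C3² + 16r_C3 − 80 = 0  ⇒  r_C3 = 4 (r>0 drops 1)

4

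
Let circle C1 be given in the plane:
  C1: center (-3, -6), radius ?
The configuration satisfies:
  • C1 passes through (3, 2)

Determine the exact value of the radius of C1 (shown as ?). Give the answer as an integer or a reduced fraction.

10

1. [C1∋P]  r_C1² − 100 = 0  ⇒  r_C1 = 10 (r>0 drops 1)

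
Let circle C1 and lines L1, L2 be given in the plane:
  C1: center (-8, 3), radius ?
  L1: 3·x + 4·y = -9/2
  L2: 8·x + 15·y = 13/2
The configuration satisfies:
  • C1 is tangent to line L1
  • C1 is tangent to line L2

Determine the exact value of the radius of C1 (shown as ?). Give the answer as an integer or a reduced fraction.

3/2

1. [C1‖L1]  r_C1² − 9/4 = 0  ⇒  r_C1 = 3/2 (r>0 drops 1)
2. [C1‖L2]  r_C1² − 9/4 = 0  ⇒  r_C1 = 3/2 (r>0 drops 1)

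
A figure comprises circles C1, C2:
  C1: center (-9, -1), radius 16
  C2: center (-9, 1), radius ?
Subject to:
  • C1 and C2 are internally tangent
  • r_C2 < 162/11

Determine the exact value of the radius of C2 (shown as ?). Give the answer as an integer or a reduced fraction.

14

1. [int C1,C2]  r_C2² − 32r_C2 + 252 = 0  ⇒  r_C2 = 14 or 18
2. given r_C2 < 162/11: keep 14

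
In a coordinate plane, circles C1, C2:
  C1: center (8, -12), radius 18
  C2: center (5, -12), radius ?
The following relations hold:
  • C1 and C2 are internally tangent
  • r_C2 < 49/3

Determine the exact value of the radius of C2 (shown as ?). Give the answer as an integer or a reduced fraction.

15

1. [int C1,C2]  r_C2² − 36r_C2 + 315 = 0  ⇒  r_C2 = 15 or 21
2. given r_C2 < 49/3: keep 15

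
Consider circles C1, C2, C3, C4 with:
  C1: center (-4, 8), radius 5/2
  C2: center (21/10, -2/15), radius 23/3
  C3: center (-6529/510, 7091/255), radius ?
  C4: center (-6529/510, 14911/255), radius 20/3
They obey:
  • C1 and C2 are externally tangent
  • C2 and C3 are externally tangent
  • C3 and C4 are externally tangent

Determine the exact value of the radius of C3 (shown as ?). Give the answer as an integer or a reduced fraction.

24

1. [ext C2·C3]  r_C3² + (46/3)r_C3 − 944 = 0  ⇒  r_C3 = 24 (r>0 drops 1)
2. [ext C3·C4]  r_C3² + (40/3)r_C3 − 896 = 0  ⇒  r_C3 = 24 (r>0 drops 1)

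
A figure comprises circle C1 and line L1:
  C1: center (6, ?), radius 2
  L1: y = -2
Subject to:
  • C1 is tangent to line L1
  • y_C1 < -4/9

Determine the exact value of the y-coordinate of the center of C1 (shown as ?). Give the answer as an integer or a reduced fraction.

-4

1. [C1‖L1]  y_C1² + 4y_C1 = 0  ⇒  y_C1 = -4 or 0
2. given y_C1 < -4/9: keep -4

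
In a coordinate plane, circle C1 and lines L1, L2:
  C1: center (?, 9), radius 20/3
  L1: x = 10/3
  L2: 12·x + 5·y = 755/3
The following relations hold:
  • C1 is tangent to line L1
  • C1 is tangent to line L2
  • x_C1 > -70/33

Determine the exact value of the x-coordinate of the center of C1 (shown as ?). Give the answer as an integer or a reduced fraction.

1. [C1‖L1]  x_C1² − (20/3)x_C1 − 100/3 = 0  ⇒  x_C1 = -10/3 or 10
2. [C1‖L2]  x_C1² − (310/9)x_C1 + 2200/9 = 0  ⇒  x_C1 = 10 or 220/9

10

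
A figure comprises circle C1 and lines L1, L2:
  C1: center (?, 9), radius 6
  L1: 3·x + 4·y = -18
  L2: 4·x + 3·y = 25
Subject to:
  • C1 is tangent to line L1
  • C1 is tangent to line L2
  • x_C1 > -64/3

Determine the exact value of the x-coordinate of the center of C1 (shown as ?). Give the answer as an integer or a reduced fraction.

-8

1. [C1‖L1]  x_C1² + 36x_C1 + 224 = 0  ⇒  x_C1 = -28 or -8
2. [C1‖L2]  x_C1² + 1x_C1 − 56 = 0  ⇒  x_C1 = -8 or 7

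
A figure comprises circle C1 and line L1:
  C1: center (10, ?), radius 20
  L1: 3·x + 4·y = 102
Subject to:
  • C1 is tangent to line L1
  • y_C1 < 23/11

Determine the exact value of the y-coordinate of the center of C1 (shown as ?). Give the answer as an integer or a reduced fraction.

1. [C1‖L1]  y_C1² − 36y_C1 − 301 = 0  ⇒  y_C1 = -7 or 43
2. given y_C1 < 23/11: keep -7

-7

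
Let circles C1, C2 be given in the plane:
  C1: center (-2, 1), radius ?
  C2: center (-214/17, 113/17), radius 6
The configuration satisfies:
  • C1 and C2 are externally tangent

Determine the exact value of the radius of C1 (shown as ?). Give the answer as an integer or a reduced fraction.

6

1. [ext C1·C2]  r_C1² + 12r_C1 − 108 = 0  ⇒  r_C1 = 6 (r>0 drops 1)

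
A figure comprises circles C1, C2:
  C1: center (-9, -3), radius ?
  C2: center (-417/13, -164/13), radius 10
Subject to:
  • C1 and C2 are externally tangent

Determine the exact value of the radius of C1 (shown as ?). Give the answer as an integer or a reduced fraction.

1. [ext C1·C2]  r_C1² + 20r_C1 − 525 = 0  ⇒  r_C1 = 15 (r>0 drops 1)

15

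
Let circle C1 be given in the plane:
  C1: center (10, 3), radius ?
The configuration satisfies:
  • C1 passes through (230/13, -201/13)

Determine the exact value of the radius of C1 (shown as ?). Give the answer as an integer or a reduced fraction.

20

1. [C1∋P]  r_C1² − 400 = 0  ⇒  r_C1 = 20 (r>0 drops 1)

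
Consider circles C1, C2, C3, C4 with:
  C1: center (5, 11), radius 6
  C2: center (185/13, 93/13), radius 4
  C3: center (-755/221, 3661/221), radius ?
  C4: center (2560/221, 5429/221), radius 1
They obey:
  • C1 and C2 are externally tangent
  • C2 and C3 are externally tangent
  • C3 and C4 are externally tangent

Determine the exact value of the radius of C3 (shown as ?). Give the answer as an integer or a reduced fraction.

1. [ext C2·C3]  r_C3² + 8r_C3 − 384 = 0  ⇒  r_C3 = 16 (r>0 drops 1)
2. [ext C3·C4]  r_C3² + 2r_C3 − 288 = 0  ⇒  r_C3 = 16 (r>0 drops 1)

16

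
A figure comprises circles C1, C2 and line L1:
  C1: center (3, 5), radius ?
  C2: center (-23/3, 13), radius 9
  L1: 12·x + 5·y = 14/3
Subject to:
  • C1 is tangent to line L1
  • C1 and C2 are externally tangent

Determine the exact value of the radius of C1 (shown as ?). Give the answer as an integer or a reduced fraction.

13/3

1. [C1‖L1]  r_C1² − 169/9 = 0  ⇒  r_C1 = 13/3 (r>0 drops 1)
2. [ext C1·C2]  r_C1² + 18r_C1 − 871/9 = 0  ⇒  r_C1 = 13/3 (r>0 drops 1)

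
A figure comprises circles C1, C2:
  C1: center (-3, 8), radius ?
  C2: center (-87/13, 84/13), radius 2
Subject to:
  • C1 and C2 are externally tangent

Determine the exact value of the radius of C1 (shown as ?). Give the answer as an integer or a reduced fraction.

1. [ext C1·C2]  r_C1² + 4r_C1 − 12 = 0  ⇒  r_C1 = 2 (r>0 drops 1)

2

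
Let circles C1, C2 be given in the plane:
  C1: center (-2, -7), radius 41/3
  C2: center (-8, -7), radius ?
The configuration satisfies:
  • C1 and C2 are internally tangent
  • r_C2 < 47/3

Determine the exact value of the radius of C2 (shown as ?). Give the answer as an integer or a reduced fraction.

1. [int C1,C2]  r_C2² − (82/3)r_C2 + 1357/9 = 0  ⇒  r_C2 = 23/3 or 59/3
2. given r_C2 < 47/3: keep 23/3

23/3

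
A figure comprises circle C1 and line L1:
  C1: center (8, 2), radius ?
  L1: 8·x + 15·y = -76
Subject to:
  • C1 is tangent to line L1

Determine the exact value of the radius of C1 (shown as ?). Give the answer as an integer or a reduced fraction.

10

1. [C1‖L1]  r_C1² − 100 = 0  ⇒  r_C1 = 10 (r>0 drops 1)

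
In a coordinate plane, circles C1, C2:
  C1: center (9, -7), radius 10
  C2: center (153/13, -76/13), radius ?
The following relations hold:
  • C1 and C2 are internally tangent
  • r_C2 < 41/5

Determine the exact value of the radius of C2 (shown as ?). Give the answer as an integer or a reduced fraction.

7

1. [int C1,C2]  r_C2² − 20r_C2 + 91 = 0  ⇒  r_C2 = 7 or 13
2. given r_C2 < 41/5: keep 7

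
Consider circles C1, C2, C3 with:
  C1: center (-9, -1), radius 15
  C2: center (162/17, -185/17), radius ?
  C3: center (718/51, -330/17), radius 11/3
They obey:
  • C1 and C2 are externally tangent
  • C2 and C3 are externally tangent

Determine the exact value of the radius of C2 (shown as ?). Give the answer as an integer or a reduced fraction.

1. [ext C1·C2]  r_C2² + 30r_C2 − 216 = 0  ⇒  r_C2 = 6 (r>0 drops 1)
2. [ext C2·C3]  r_C2² + (22/3)r_C2 − 80 = 0  ⇒  r_C2 = 6 (r>0 drops 1)

6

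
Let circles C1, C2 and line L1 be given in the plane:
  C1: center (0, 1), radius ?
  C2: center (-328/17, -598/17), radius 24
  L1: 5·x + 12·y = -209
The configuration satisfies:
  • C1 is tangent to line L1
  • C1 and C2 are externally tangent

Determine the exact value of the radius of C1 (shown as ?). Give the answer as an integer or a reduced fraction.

1. [C1‖L1]  r_C1² − 289 = 0  ⇒  r_C1 = 17 (r>0 drops 1)
2. [ext C1·C2]  r_C1² + 48r_C1 − 1105 = 0  ⇒  r_C1 = 17 (r>0 drops 1)

17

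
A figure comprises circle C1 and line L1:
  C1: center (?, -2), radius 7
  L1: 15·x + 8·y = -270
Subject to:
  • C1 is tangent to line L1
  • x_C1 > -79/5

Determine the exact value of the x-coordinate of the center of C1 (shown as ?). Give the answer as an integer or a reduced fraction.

1. [C1‖L1]  x_C1² + (508/15)x_C1 + 1119/5 = 0  ⇒  x_C1 = -373/15 or -9
2. given x_C1 > -79/5: keep -9

-9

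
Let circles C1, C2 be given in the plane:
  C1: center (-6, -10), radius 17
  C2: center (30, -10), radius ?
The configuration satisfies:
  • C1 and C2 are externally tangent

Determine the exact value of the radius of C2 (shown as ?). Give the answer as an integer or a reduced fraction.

1. [ext C1·C2]  r_C2² + 34r_C2 − 1007 = 0  ⇒  r_C2 = 19 (r>0 drops 1)

19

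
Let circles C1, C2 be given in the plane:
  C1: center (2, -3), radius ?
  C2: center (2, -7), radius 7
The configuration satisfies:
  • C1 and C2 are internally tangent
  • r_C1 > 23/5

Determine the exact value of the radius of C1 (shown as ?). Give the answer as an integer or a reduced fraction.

1. [int C1,C2]  r_C1² − 14r_C1 + 33 = 0  ⇒  r_C1 = 3 or 11
2. given r_C1 > 23/5: keep 11

11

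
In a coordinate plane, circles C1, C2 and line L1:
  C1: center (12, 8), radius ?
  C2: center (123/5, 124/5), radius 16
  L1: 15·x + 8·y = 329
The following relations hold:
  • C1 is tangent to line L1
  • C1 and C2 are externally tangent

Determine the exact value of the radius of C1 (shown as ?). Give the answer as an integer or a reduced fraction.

1. [C1‖L1]  r_C1² − 25 = 0  ⇒  r_C1 = 5 (r>0 drops 1)
2. [ext C1·C2]  r_C1² + 32r_C1 − 185 = 0  ⇒  r_C1 = 5 (r>0 drops 1)

5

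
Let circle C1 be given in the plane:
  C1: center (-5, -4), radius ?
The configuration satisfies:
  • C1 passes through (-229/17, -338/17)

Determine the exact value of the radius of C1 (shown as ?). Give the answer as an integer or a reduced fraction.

1. [C1∋P]  r_C1² − 324 = 0  ⇒  r_C1 = 18 (r>0 drops 1)

18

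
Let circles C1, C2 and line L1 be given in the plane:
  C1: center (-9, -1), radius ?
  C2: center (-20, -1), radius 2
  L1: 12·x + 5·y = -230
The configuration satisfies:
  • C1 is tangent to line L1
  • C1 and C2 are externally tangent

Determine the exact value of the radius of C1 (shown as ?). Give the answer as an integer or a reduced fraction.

1. [C1‖L1]  r_C1² − 81 = 0  ⇒  r_C1 = 9 (r>0 drops 1)
2. [ext C1·C2]  r_C1² + 4r_C1 − 117 = 0  ⇒  r_C1 = 9 (r>0 drops 1)

9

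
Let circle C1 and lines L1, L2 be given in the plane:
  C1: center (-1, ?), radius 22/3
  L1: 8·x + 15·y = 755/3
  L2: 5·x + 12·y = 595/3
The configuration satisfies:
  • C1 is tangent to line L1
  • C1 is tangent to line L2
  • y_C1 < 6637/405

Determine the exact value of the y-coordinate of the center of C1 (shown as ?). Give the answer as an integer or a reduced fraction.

9

1. [C1‖L1]  y_C1² − (1558/45)y_C1 + 1153/5 = 0  ⇒  y_C1 = 9 or 1153/45
2. [C1‖L2]  y_C1² − (305/9)y_C1 + 224 = 0  ⇒  y_C1 = 9 or 224/9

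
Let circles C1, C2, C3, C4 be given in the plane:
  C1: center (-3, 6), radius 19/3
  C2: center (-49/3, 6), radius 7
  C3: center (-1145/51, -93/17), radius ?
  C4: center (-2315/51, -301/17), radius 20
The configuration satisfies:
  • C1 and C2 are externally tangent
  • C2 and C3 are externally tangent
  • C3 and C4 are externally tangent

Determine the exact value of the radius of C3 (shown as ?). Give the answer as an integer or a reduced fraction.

6

1. [ext C2·C3]  r_C3² + 14r_C3 − 120 = 0  ⇒  r_C3 = 6 (r>0 drops 1)
2. [ext C3·C4]  r_C3² + 40r_C3 − 276 = 0  ⇒  r_C3 = 6 (r>0 drops 1)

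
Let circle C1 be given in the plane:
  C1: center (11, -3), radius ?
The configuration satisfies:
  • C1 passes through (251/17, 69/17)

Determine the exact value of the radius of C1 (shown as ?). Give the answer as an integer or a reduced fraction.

8

1. [C1∋P]  r_C1² − 64 = 0  ⇒  r_C1 = 8 (r>0 drops 1)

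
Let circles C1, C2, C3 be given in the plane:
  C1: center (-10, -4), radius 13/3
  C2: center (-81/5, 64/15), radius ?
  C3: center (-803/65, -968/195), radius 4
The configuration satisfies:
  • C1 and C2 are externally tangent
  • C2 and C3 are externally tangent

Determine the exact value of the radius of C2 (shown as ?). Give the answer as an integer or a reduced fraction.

1. [ext C1·C2]  r_C2² + (26/3)r_C2 − 88 = 0  ⇒  r_C2 = 6 (r>0 drops 1)
2. [ext C2·C3]  r_C2² + 8r_C2 − 84 = 0  ⇒  r_C2 = 6 (r>0 drops 1)

6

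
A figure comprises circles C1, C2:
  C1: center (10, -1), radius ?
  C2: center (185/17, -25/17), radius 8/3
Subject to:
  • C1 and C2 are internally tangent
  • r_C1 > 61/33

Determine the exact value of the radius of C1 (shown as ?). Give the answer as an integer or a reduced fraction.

1. [int C1,C2]  r_C1² − (16/3)r_C1 + 55/9 = 0  ⇒  r_C1 = 5/3 or 11/3
2. given r_C1 > 61/33: keep 11/3

11/3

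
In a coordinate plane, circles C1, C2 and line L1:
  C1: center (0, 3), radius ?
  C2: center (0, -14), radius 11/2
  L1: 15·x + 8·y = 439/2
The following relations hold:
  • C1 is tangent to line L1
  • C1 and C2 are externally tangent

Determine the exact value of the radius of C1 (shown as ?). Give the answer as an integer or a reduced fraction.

23/2

1. [C1‖L1]  r_C1² − 529/4 = 0  ⇒  r_C1 = 23/2 (r>0 drops 1)
2. [ext C1·C2]  r_C1² + 11r_C1 − 1035/4 = 0  ⇒  r_C1 = 23/2 (r>0 drops 1)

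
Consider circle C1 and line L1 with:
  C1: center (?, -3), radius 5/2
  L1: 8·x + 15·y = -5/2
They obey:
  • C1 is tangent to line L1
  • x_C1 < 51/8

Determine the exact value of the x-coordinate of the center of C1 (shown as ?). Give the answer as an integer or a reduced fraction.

1. [C1‖L1]  x_C1² − (85/8)x_C1 = 0  ⇒  x_C1 = 0 or 85/8
2. given x_C1 < 51/8: keep 0

0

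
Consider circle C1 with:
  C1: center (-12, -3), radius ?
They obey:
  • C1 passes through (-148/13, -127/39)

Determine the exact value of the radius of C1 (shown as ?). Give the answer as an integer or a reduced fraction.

2/3

1. [C1∋P]  r_C1² − 4/9 = 0  ⇒  r_C1 = 2/3 (r>0 drops 1)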